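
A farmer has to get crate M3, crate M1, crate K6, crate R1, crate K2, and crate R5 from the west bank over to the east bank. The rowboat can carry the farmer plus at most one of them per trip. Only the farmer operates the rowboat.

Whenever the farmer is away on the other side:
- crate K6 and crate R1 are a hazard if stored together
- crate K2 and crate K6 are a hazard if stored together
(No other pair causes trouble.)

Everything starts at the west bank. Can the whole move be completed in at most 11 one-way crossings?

No

Counting alone: the farmer can take at most 1 across per trip to the east bank, so moving all 6 needs at least 6 loaded trips out, with a return between consecutive ones — at least 11 crossings.
The safety rule pushes this higher. Following every safe sequence of crossings, the most of the 6 that can be at the east bank as the rowboat arrives there on crossing 11 is 5 — never all 6.
So the move cannot be finished within 11 crossings. (The shortest complete plan takes 13:)
1. Farmer goes to the east bank with crate K6.  [the west bank: crate K2, crate M1, crate M3, crate R1, crate R5 | the east bank: crate K6]
2. Farmer goes back to the west bank alone.  [the west bank: crate K2, crate M1, crate M3, crate R1, crate R5 | the east bank: crate K6]
3. Farmer goes to the east bank with crate M3.  [the west bank: crate K2, crate M1, crate R1, crate R5 | the east bank: crate K6, crate M3]
4. Farmer goes back to the west bank alone.  [the west bank: crate K2, crate M1, crate R1, crate R5 | the east bank: crate K6, crate M3]
5. Farmer goes to the east bank with crate M1.  [the west bank: crate K2, crate R1, crate R5 | the east bank: crate K6, crate M1, crate M3]
6. Farmer goes back to the west bank alone.  [the west bank: crate K2, crate R1, crate R5 | the east bank: crate K6, crate M1, crate M3]
7. Farmer goes to the east bank with crate R1.  [the west bank: crate K2, crate R5 | the east bank: crate K6, crate M1, crate M3, crate R1]
8. Farmer goes back to the west bank with crate K6.  [the west bank: crate K2, crate K6, crate R5 | the east bank: crate M1, crate M3, crate R1]
9. Farmer goes to the east bank with crate K2.  [the west bank: crate K6, crate R5 | the east bank: crate K2, crate M1, crate M3, crate R1]
10. Farmer goes back to the west bank alone.  [the west bank: crate K6, crate R5 | the east bank: crate K2, crate M1, crate M3, crate R1]
11. Farmer goes to the east bank with crate R5.  [the west bank: crate K6 | the east bank: crate K2, crate M1, crate M3, crate R1, crate R5]
12. Farmer goes back to the west bank alone.  [the west bank: crate K6 | the east bank: crate K2, crate M1, crate M3, crate R1, crate R5]
13. Farmer goes to the east bank with crate K6.  [the west bank: — | the east bank: crate K2, crate K6, crate M1, crate M3, crate R1, crate R5]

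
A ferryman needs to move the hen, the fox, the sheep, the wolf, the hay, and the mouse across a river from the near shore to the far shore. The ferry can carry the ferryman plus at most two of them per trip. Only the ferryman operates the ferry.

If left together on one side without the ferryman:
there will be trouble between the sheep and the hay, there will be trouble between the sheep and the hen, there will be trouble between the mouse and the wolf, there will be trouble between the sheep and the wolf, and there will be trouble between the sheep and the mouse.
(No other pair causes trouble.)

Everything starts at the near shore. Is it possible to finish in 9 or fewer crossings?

Yes — this plan uses 9 crossings (≤ 9):
1. Ferryman goes to the far shore with the sheep and the wolf.  [the near shore: the fox, the hay, the hen, the mouse | the far shore: the sheep, the wolf]
2. Ferryman goes back to the near shore with the sheep.  [the near shore: the fox, the hay, the hen, the mouse, the sheep | the far shore: the wolf]
3. Ferryman goes to the far shore with the hen and the sheep.  [the near shore: the fox, the hay, the mouse | the far shore: the hen, the sheep, the wolf]
4. Ferryman goes back to the near shore with the sheep.  [the near shore: the fox, the hay, the mouse, the sheep | the far shore: the hen, the wolf]
5. Ferryman goes to the far shore with the fox and the sheep.  [the near shore: the hay, the mouse | the far shore: the fox, the hen, the sheep, the wolf]
6. Ferryman goes back to the near shore with the sheep.  [the near shore: the hay, the mouse, the sheep | the far shore: the fox, the hen, the wolf]
7. Ferryman goes to the far shore with the hay and the sheep.  [the near shore: the mouse | the far shore: the fox, the hay, the hen, the sheep, the wolf]
8. Ferryman goes back to the near shore with the sheep.  [the near shore: the mouse, the sheep | the far shore: the fox, the hay, the hen, the wolf]
9. Ferryman goes to the far shore with the mouse and the sheep.  [the near shore: — | the far shore: the fox, the hay, the hen, the mouse, the sheep, the wolf]

Yes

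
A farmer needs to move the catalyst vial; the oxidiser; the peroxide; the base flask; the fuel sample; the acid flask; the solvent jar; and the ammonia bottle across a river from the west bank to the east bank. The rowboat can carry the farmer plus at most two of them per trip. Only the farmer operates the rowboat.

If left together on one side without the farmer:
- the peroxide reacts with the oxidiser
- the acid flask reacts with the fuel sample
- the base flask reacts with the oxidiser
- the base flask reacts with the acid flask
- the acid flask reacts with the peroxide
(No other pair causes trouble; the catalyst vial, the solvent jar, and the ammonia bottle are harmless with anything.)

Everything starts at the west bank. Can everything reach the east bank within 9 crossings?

Yes

Yes — this plan uses 9 crossings (≤ 9):
1. Farmer goes to the east bank with the acid flask and the oxidiser.
2. Farmer goes back to the west bank alone.
3. Farmer goes to the east bank with the catalyst vial and the peroxide.
4. Farmer goes back to the west bank with the acid flask and the oxidiser.
5. Farmer goes to the east bank with the base flask and the fuel sample.
6. Farmer goes back to the west bank alone.
7. Farmer goes to the east bank with the ammonia bottle and the solvent jar.
8. Farmer goes back to the west bank alone.
9. Farmer goes to the east bank with the acid flask and the oxidiser.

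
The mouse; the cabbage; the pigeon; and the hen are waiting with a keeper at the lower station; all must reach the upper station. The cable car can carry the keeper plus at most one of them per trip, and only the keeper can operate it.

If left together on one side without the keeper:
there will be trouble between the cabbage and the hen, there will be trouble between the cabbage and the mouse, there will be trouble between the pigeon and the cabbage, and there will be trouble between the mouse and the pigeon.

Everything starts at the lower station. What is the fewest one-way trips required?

impossible

Whatever the first load, the items left behind include a forbidden pair without the keeper. No opening move is safe, so no plan exists.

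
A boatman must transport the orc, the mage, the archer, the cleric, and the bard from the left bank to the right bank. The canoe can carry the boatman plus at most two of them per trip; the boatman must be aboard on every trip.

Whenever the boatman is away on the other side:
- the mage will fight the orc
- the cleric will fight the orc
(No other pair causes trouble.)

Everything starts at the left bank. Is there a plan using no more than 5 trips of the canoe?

Yes — this plan uses 5 crossings (≤ 5):
1. Boatman goes to the right bank with the orc.  [the left bank: the archer, the bard, the cleric, the mage | the right bank: the orc]
2. Boatman goes back to the left bank alone.  [the left bank: the archer, the bard, the cleric, the mage | the right bank: the orc]
3. Boatman goes to the right bank with the archer and the bard.  [the left bank: the cleric, the mage | the right bank: the archer, the bard, the orc]
4. Boatman goes back to the left bank alone.  [the left bank: the cleric, the mage | the right bank: the archer, the bard, the orc]
5. Boatman goes to the right bank with the cleric and the mage.  [the left bank: — | the right bank: the archer, the bard, the cleric, the mage, the orc]

Yes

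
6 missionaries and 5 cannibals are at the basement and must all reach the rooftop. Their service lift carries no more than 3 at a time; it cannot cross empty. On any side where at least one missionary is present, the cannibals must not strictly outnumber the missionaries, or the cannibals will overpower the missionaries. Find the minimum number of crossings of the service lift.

9

Counting alone: each trip to the rooftop takes at most 3 across and each return brings at least 1 back, so after t trips out (and t−1 returns) at most 3t − (t−1) of the 11 are across; that first reaches 11 at t = 5, so at least 9 crossings are needed.
The plan below uses exactly 9 crossings, so it is optimal:
1. 3 cannibals → the rooftop.  (the basement: 6M 2C; the rooftop: 0M 3C)
2. 1 cannibal ← the basement.  (the basement: 6M 3C; the rooftop: 0M 2C)
3. 3 missionaries → the rooftop.  (the basement: 3M 3C; the rooftop: 3M 2C)
4. 1 missionary ← the basement.  (the basement: 4M 3C; the rooftop: 2M 2C)
5. 2 missionaries and 1 cannibal → the rooftop.  (the basement: 2M 2C; the rooftop: 4M 3C)
6. 1 missionary ← the basement.  (the basement: 3M 2C; the rooftop: 3M 3C)
7. 2 missionaries and 1 cannibal → the rooftop.  (the basement: 1M 1C; the rooftop: 5M 4C)
8. 1 missionary ← the basement.  (the basement: 2M 1C; the rooftop: 4M 4C)
9. 2 missionaries and 1 cannibal → the rooftop.  (the basement: 0M 0C; the rooftop: 6M 5C)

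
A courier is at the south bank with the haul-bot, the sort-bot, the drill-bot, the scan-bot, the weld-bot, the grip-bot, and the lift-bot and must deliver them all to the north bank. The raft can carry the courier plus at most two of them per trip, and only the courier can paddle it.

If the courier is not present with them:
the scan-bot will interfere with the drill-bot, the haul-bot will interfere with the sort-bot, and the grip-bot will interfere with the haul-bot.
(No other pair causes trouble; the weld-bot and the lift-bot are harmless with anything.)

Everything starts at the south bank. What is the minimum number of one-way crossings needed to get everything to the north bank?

7

Counting alone: the courier can take at most 2 across per trip to the north bank, so moving all 7 needs at least 4 loaded trips out, with a return between consecutive ones — at least 7 crossings.
The plan below uses exactly 7 crossings, so it is optimal:
1. Courier goes to the north bank with the drill-bot and the haul-bot.  [the south bank: the grip-bot, the lift-bot, the scan-bot, the sort-bot, the weld-bot | the north bank: the drill-bot, the haul-bot]
2. Courier goes back to the south bank alone.  [the south bank: the grip-bot, the lift-bot, the scan-bot, the sort-bot, the weld-bot | the north bank: the drill-bot, the haul-bot]
3. Courier goes to the north bank with the sort-bot and the weld-bot.  [the south bank: the grip-bot, the lift-bot, the scan-bot | the north bank: the drill-bot, the haul-bot, the sort-bot, the weld-bot]
4. Courier goes back to the south bank with the haul-bot.  [the south bank: the grip-bot, the haul-bot, the lift-bot, the scan-bot | the north bank: the drill-bot, the sort-bot, the weld-bot]
5. Courier goes to the north bank with the grip-bot and the lift-bot.  [the south bank: the haul-bot, the scan-bot | the north bank: the drill-bot, the grip-bot, the lift-bot, the sort-bot, the weld-bot]
6. Courier goes back to the south bank alone.  [the south bank: the haul-bot, the scan-bot | the north bank: the drill-bot, the grip-bot, the lift-bot, the sort-bot, the weld-bot]
7. Courier goes to the north bank with the haul-bot and the scan-bot.  [the south bank: — | the north bank: the drill-bot, the grip-bot, the haul-bot, the lift-bot, the scan-bot, the sort-bot, the weld-bot]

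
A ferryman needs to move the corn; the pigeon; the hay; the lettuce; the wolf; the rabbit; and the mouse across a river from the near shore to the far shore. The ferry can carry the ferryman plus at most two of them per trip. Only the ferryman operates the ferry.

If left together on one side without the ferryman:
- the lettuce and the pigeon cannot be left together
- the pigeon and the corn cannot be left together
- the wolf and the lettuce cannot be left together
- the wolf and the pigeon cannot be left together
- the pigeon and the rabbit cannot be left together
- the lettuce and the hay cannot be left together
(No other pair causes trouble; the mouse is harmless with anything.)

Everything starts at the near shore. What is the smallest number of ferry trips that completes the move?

11

Counting alone: the ferryman can take at most 2 across per trip to the far shore, so moving all 7 needs at least 4 loaded trips out, with a return between consecutive ones — at least 7 crossings.
The safety rule pushes this higher. Following every safe sequence of crossings, the most of the 7 that can be at the far shore as the ferry arrives there on crossings 7, 9 is 5, 6 respectively — never all 7.
So no plan with fewer than 11 crossings exists, and this one achieves 11:
1. Ferryman goes to the far shore with the lettuce and the pigeon.
2. Ferryman goes back to the near shore with the pigeon.
3. Ferryman goes to the far shore with the corn and the pigeon.
4. Ferryman goes back to the near shore with the pigeon.
5. Ferryman goes to the far shore with the pigeon and the rabbit.
6. Ferryman goes back to the near shore with the pigeon.
7. Ferryman goes to the far shore with the mouse and the pigeon.
8. Ferryman goes back to the near shore with the pigeon.
9. Ferryman goes to the far shore with the hay and the wolf.
10. Ferryman goes back to the near shore with the lettuce.
11. Ferryman goes to the far shore with the lettuce and the pigeon.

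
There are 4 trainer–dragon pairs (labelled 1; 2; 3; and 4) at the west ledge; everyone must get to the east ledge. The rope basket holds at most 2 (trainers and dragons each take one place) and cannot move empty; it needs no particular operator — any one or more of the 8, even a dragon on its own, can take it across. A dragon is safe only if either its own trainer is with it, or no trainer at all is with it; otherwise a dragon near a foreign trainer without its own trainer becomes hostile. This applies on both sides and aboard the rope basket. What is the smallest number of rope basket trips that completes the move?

impossible

Following every safe sequence of crossings from the start, the most of the 8 that can be at the east ledge as the rope basket arrives there on crossings 1, 3, 5 is 2, 3, 4 respectively; the best ever achieved is 4 of 8.
From crossing 7 on, no configuration arises that was not already reachable earlier: only 44 distinct safe configurations (who is on which side, and where the rope basket is) can ever be reached, none of them has everyone across, and every continuation just revisits them. So no valid plan exists.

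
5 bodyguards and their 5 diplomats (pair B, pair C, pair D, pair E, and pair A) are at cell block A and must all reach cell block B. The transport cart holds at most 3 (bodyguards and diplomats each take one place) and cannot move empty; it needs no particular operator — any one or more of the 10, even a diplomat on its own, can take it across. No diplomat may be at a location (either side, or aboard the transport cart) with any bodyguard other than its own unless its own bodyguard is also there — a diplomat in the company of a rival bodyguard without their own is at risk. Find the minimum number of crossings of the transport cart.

11

Counting alone: each trip to cell block B takes at most 3 across and each return brings at least 1 back, so after t trips out (and t−1 returns) at most 3t − (t−1) of the 10 are across; that first reaches 10 at t = 5, so at least 9 crossings are needed.
The safety rule pushes this higher. Following every safe sequence of crossings, the most of the 10 that can be at cell block B as the transport cart arrives there on crossing 9 is 9 — never all 10.
So no plan with fewer than 11 crossings exists, and this one achieves 11:
1. bodyguard B and diplomat B cross → cell block B.
2. bodyguard B crosses ← cell block A.
3. diplomat C, diplomat D, and diplomat E cross → cell block B.
4. diplomat B crosses ← cell block A.
5. bodyguard C, bodyguard D, and bodyguard E cross → cell block B.
6. bodyguard C and diplomat C cross ← cell block A.
7. bodyguard A, bodyguard B, and bodyguard C cross → cell block B.
8. diplomat D crosses ← cell block A.
9. diplomat B and diplomat C cross → cell block B.
10. diplomat B crosses ← cell block A.
11. diplomat A, diplomat B, and diplomat D cross → cell block B.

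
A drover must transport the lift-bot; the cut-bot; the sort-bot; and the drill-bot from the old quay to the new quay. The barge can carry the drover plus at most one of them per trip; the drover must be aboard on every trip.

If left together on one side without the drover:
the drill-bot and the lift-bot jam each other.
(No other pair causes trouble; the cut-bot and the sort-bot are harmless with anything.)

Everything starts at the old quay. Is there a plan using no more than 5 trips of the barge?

Counting alone: the drover can take at most 1 across per trip to the new quay, so moving all 4 needs at least 4 loaded trips out, with a return between consecutive ones — at least 7 crossings.
Since 5 < 7, 5 crossings cannot be enough. (The shortest complete plan in fact takes 7:)
1. Drover goes to the new quay with the lift-bot.  [the old quay: the cut-bot, the drill-bot, the sort-bot | the new quay: the lift-bot]
2. Drover goes back to the old quay alone.  [the old quay: the cut-bot, the drill-bot, the sort-bot | the new quay: the lift-bot]
3. Drover goes to the new quay with the cut-bot.  [the old quay: the drill-bot, the sort-bot | the new quay: the cut-bot, the lift-bot]
4. Drover goes back to the old quay alone.  [the old quay: the drill-bot, the sort-bot | the new quay: the cut-bot, the lift-bot]
5. Drover goes to the new quay with the sort-bot.  [the old quay: the drill-bot | the new quay: the cut-bot, the lift-bot, the sort-bot]
6. Drover goes back to the old quay alone.  [the old quay: the drill-bot | the new quay: the cut-bot, the lift-bot, the sort-bot]
7. Drover goes to the new quay with the drill-bot.  [the old quay: — | the new quay: the cut-bot, the drill-bot, the lift-bot, the sort-bot]

No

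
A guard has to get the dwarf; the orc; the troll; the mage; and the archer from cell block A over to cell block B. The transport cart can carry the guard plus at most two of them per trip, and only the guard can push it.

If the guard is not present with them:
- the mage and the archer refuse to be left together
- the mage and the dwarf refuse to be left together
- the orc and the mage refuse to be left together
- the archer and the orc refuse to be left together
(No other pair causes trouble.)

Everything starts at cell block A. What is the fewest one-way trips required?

Counting alone: the guard can take at most 2 across per trip to cell block B, so moving all 5 needs at least 3 loaded trips out, with a return between consecutive ones — at least 5 crossings.
The safety rule pushes this higher. Following every safe sequence of crossings, the most of the 5 that can be at cell block B as the transport cart arrives there on crossing 5 is 4 — never all 5.
So no plan with fewer than 7 crossings exists, and this one achieves 7:
1. Guard goes to cell block B with the mage and the orc.
2. Guard goes back to cell block A with the orc.
3. Guard goes to cell block B with the dwarf and the orc.
4. Guard goes back to cell block A with the mage.
5. Guard goes to cell block B with the mage and the troll.
6. Guard goes back to cell block A with the mage.
7. Guard goes to cell block B with the archer and the mage.

7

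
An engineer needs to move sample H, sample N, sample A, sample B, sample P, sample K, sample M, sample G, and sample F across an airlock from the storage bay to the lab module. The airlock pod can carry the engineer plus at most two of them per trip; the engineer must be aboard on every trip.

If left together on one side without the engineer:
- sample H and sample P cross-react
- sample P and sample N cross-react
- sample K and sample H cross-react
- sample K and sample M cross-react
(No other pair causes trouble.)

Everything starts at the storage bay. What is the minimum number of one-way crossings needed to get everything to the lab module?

11

Counting alone: the engineer can take at most 2 across per trip to the lab module, so moving all 9 needs at least 5 loaded trips out, with a return between consecutive ones — at least 9 crossings.
The safety rule pushes this higher. Following every safe sequence of crossings, the most of the 9 that can be at the lab module as the airlock pod arrives there on crossing 9 is 8 — never all 9.
So no plan with fewer than 11 crossings exists, and this one achieves 11:
1. Engineer goes to the lab module with sample K and sample P.
2. Engineer goes back to the storage bay alone.
3. Engineer goes to the lab module with sample H.
4. Engineer goes back to the storage bay with sample K and sample P.
5. Engineer goes to the lab module with sample M and sample N.
6. Engineer goes back to the storage bay alone.
7. Engineer goes to the lab module with sample A and sample B.
8. Engineer goes back to the storage bay alone.
9. Engineer goes to the lab module with sample F and sample G.
10. Engineer goes back to the storage bay alone.
11. Engineer goes to the lab module with sample K and sample P.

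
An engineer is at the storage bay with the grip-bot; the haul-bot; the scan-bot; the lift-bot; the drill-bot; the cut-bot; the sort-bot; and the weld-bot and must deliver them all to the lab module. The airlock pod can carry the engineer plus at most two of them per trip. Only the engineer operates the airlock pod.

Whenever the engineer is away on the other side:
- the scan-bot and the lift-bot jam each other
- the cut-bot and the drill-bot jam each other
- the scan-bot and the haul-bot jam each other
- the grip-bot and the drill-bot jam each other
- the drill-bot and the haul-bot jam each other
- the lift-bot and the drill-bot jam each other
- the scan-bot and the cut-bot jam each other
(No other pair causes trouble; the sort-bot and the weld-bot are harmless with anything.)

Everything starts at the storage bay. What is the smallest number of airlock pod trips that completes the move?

Counting alone: the engineer can take at most 2 across per trip to the lab module, so moving all 8 needs at least 4 loaded trips out, with a return between consecutive ones — at least 7 crossings.
The safety rule pushes this higher. Following every safe sequence of crossings, the most of the 8 that can be at the lab module as the airlock pod arrives there on crossing 7 is 6 — never all 8.
So no plan with fewer than 9 crossings exists, and this one achieves 9:
1. Engineer goes to the lab module with the drill-bot and the scan-bot.  [the storage bay: the cut-bot, the grip-bot, the haul-bot, the lift-bot, the sort-bot, the weld-bot | the lab module: the drill-bot, the scan-bot]
2. Engineer goes back to the storage bay alone.  [the storage bay: the cut-bot, the grip-bot, the haul-bot, the lift-bot, the sort-bot, the weld-bot | the lab module: the drill-bot, the scan-bot]
3. Engineer goes to the lab module with the grip-bot and the haul-bot.  [the storage bay: the cut-bot, the lift-bot, the sort-bot, the weld-bot | the lab module: the drill-bot, the grip-bot, the haul-bot, the scan-bot]
4. Engineer goes back to the storage bay with the drill-bot and the scan-bot.  [the storage bay: the cut-bot, the drill-bot, the lift-bot, the scan-bot, the sort-bot, the weld-bot | the lab module: the grip-bot, the haul-bot]
5. Engineer goes to the lab module with the cut-bot and the lift-bot.  [the storage bay: the drill-bot, the scan-bot, the sort-bot, the weld-bot | the lab module: the cut-bot, the grip-bot, the haul-bot, the lift-bot]
6. Engineer goes back to the storage bay alone.  [the storage bay: the drill-bot, the scan-bot, the sort-bot, the weld-bot | the lab module: the cut-bot, the grip-bot, the haul-bot, the lift-bot]
7. Engineer goes to the lab module with the sort-bot and the weld-bot.  [the storage bay: the drill-bot, the scan-bot | the lab module: the cut-bot, the grip-bot, the haul-bot, the lift-bot, the sort-bot, the weld-bot]
8. Engineer goes back to the storage bay alone.  [the storage bay: the drill-bot, the scan-bot | the lab module: the cut-bot, the grip-bot, the haul-bot, the lift-bot, the sort-bot, the weld-bot]
9. Engineer goes to the lab module with the drill-bot and the scan-bot.  [the storage bay: — | the lab module: the cut-bot, the drill-bot, the grip-bot, the haul-bot, the lift-bot, the scan-bot, the sort-bot, the weld-bot]

9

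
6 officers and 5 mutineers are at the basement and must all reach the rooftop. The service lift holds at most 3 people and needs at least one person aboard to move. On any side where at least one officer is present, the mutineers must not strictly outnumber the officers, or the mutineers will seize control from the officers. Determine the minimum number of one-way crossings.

Counting alone: each trip to the rooftop takes at most 3 across and each return brings at least 1 back, so after t trips out (and t−1 returns) at most 3t − (t−1) of the 11 are across; that first reaches 11 at t = 5, so at least 9 crossings are needed.
The plan below uses exactly 9 crossings, so it is optimal:
1. 3 mutineers → the rooftop.  (the basement: 6O 2M; the rooftop: 0O 3M)
2. 1 mutineer ← the basement.  (the basement: 6O 3M; the rooftop: 0O 2M)
3. 3 officers → the rooftop.  (the basement: 3O 3M; the rooftop: 3O 2M)
4. 1 officer ← the basement.  (the basement: 4O 3M; the rooftop: 2O 2M)
5. 2 officers and 1 mutineer → the rooftop.  (the basement: 2O 2M; the rooftop: 4O 3M)
6. 1 officer ← the basement.  (the basement: 3O 2M; the rooftop: 3O 3M)
7. 2 officers and 1 mutineer → the rooftop.  (the basement: 1O 1M; the rooftop: 5O 4M)
8. 1 officer ← the basement.  (the basement: 2O 1M; the rooftop: 4O 4M)
9. 2 officers and 1 mutineer → the rooftop.  (the basement: 0O 0M; the rooftop: 6O 5M)

9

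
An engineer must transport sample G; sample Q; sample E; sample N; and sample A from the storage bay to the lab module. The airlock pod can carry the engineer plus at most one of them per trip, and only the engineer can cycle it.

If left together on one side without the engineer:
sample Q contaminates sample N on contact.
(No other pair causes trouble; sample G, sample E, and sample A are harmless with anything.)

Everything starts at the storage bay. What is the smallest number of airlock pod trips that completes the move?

9

Counting alone: the engineer can take at most 1 across per trip to the lab module, so moving all 5 needs at least 5 loaded trips out, with a return between consecutive ones — at least 9 crossings.
The plan below uses exactly 9 crossings, so it is optimal:
1. Engineer goes to the lab module with sample Q.  [the storage bay: sample A, sample E, sample G, sample N | the lab module: sample Q]
2. Engineer goes back to the storage bay alone.  [the storage bay: sample A, sample E, sample G, sample N | the lab module: sample Q]
3. Engineer goes to the lab module with sample G.  [the storage bay: sample A, sample E, sample N | the lab module: sample G, sample Q]
4. Engineer goes back to the storage bay alone.  [the storage bay: sample A, sample E, sample N | the lab module: sample G, sample Q]
5. Engineer goes to the lab module with sample E.  [the storage bay: sample A, sample N | the lab module: sample E, sample G, sample Q]
6. Engineer goes back to the storage bay alone.  [the storage bay: sample A, sample N | the lab module: sample E, sample G, sample Q]
7. Engineer goes to the lab module with sample A.  [the storage bay: sample N | the lab module: sample A, sample E, sample G, sample Q]
8. Engineer goes back to the storage bay alone.  [the storage bay: sample N | the lab module: sample A, sample E, sample G, sample Q]
9. Engineer goes to the lab module with sample N.  [the storage bay: — | the lab module: sample A, sample E, sample G, sample N, sample Q]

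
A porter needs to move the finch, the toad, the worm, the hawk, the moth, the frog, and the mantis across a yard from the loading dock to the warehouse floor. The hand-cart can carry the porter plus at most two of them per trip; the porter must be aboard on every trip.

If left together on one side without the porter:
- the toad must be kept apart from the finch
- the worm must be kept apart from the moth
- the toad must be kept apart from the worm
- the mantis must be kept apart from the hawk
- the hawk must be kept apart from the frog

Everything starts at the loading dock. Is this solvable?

No

Whatever the first load, the items left behind include a forbidden pair without the porter. No opening move is safe, so no plan exists.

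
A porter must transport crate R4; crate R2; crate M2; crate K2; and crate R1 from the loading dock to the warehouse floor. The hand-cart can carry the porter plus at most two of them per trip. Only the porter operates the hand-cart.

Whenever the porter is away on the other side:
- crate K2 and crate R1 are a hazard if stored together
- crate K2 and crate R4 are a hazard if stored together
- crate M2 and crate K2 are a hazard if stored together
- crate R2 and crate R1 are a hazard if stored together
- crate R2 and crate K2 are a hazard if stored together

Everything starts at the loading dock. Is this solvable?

1. Porter goes to the warehouse floor with crate K2 and crate R2.
2. Porter goes back to the loading dock with crate R2.
3. Porter goes to the warehouse floor with crate R2 and crate R4.
4. Porter goes back to the loading dock with crate K2.
5. Porter goes to the warehouse floor with crate K2 and crate M2.
6. Porter goes back to the loading dock with crate K2.
7. Porter goes to the warehouse floor with crate K2 and crate R1.

Yes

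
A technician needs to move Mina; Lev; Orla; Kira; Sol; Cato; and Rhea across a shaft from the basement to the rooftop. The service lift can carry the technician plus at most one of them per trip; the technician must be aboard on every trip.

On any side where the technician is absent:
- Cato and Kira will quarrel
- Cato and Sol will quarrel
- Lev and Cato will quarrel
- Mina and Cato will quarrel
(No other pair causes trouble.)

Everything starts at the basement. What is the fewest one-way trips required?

impossible

Following every safe sequence of crossings from the start, the most of the 7 that can be at the rooftop as the service lift arrives there on crossings 1, 3, 5, 7 is 1, 2, 3, 4 respectively; the best ever achieved is 4 of 7.
From crossing 9 on, no configuration arises that was not already reachable earlier: only 44 distinct safe configurations (who is on which side, and where the service lift is) can ever be reached, none of them has everyone across, and every continuation just revisits them. So no valid plan exists.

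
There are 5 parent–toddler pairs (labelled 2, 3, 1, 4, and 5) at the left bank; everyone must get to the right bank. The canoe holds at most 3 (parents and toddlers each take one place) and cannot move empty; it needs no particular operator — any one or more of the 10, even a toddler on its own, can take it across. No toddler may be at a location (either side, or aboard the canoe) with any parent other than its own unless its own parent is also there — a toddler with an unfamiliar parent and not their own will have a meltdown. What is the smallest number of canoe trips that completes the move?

11

Counting alone: each trip to the right bank takes at most 3 across and each return brings at least 1 back, so after t trips out (and t−1 returns) at most 3t − (t−1) of the 10 are across; that first reaches 10 at t = 5, so at least 9 crossings are needed.
The safety rule pushes this higher. Following every safe sequence of crossings, the most of the 10 that can be at the right bank as the canoe arrives there on crossing 9 is 9 — never all 10.
So no plan with fewer than 11 crossings exists, and this one achieves 11:
1. parent 2 and toddler 2 cross → the right bank.
2. parent 2 crosses ← the left bank.
3. toddler 1, toddler 3, and toddler 4 cross → the right bank.
4. toddler 2 crosses ← the left bank.
5. parent 1, parent 3, and parent 4 cross → the right bank.
6. parent 3 and toddler 3 cross ← the left bank.
7. parent 2, parent 3, and parent 5 cross → the right bank.
8. toddler 1 crosses ← the left bank.
9. toddler 2 and toddler 3 cross → the right bank.
10. toddler 2 crosses ← the left bank.
11. toddler 1, toddler 2, and toddler 5 cross → the right bank.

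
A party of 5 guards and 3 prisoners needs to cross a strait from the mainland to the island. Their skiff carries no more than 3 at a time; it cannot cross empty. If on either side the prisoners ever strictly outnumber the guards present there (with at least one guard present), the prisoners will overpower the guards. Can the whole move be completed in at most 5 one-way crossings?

No

Counting alone: each trip to the island takes at most 3 across and each return brings at least 1 back, so after t trips out (and t−1 returns) at most 3t − (t−1) of the 8 are across; that first reaches 8 at t = 4, so at least 7 crossings are needed.
Since 5 < 7, 5 crossings cannot be enough. (The shortest complete plan in fact takes 7:)
1. 2 prisoners → the island.  (the mainland: 5G 1P; the island: 0G 2P)
2. 1 prisoner ← the mainland.  (the mainland: 5G 2P; the island: 0G 1P)
3. 2 guards and 1 prisoner → the island.  (the mainland: 3G 1P; the island: 2G 2P)
4. 1 prisoner ← the mainland.  (the mainland: 3G 2P; the island: 2G 1P)
5. 1 guard and 2 prisoners → the island.  (the mainland: 2G 0P; the island: 3G 3P)
6. 1 prisoner ← the mainland.  (the mainland: 2G 1P; the island: 3G 2P)
7. 2 guards and 1 prisoner → the island.  (the mainland: 0G 0P; the island: 5G 3P)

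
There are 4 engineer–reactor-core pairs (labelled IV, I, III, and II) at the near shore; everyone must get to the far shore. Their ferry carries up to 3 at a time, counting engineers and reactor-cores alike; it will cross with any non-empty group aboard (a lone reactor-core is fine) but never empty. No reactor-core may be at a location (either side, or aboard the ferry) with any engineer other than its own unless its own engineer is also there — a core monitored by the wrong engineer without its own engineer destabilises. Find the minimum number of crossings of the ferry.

9

Counting alone: each trip to the far shore takes at most 3 across and each return brings at least 1 back, so after t trips out (and t−1 returns) at most 3t − (t−1) of the 8 are across; that first reaches 8 at t = 4, so at least 7 crossings are needed.
The safety rule pushes this higher. Following every safe sequence of crossings, the most of the 8 that can be at the far shore as the ferry arrives there on crossing 7 is 7 — never all 8.
So no plan with fewer than 9 crossings exists, and this one achieves 9:
1. engineer IV and reactor-core IV cross → the far shore.
2. engineer IV crosses ← the near shore.
3. engineer I, engineer IV, and reactor-core I cross → the far shore.
4. engineer IV and reactor-core IV cross ← the near shore.
5. engineer II, engineer III, and engineer IV cross → the far shore.
6. reactor-core I crosses ← the near shore.
7. reactor-core I and reactor-core IV cross → the far shore.
8. reactor-core IV crosses ← the near shore.
9. reactor-core II, reactor-core III, and reactor-core IV cross → the far shore.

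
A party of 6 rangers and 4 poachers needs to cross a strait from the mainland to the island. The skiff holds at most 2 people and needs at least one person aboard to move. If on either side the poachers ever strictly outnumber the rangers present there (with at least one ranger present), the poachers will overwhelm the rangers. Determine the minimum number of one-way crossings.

17

Counting alone: each trip to the island takes at most 2 across and each return brings at least 1 back, so after t trips out (and t−1 returns) at most 2t − (t−1) of the 10 are across; that first reaches 10 at t = 9, so at least 17 crossings are needed.
The plan below uses exactly 17 crossings, so it is optimal:
1. 2 poachers → the island.  (the mainland: 6R 2P; the island: 0R 2P)
2. 1 poacher ← the mainland.  (the mainland: 6R 3P; the island: 0R 1P)
3. 2 poachers → the island.  (the mainland: 6R 1P; the island: 0R 3P)
4. 1 poacher ← the mainland.  (the mainland: 6R 2P; the island: 0R 2P)
5. 2 rangers → the island.  (the mainland: 4R 2P; the island: 2R 2P)
6. 1 poacher ← the mainland.  (the mainland: 4R 3P; the island: 2R 1P)
7. 1 ranger and 1 poacher → the island.  (the mainland: 3R 2P; the island: 3R 2P)
8. 1 poacher ← the mainland.  (the mainland: 3R 3P; the island: 3R 1P)
9. 2 poachers → the island.  (the mainland: 3R 1P; the island: 3R 3P)
10. 1 poacher ← the mainland.  (the mainland: 3R 2P; the island: 3R 2P)
11. 1 ranger and 1 poacher → the island.  (the mainland: 2R 1P; the island: 4R 3P)
12. 1 poacher ← the mainland.  (the mainland: 2R 2P; the island: 4R 2P)
13. 2 poachers → the island.  (the mainland: 2R 0P; the island: 4R 4P)
14. 1 poacher ← the mainland.  (the mainland: 2R 1P; the island: 4R 3P)
15. 1 ranger and 1 poacher → the island.  (the mainland: 1R 0P; the island: 5R 4P)
16. 1 poacher ← the mainland.  (the mainland: 1R 1P; the island: 5R 3P)
17. 1 ranger and 1 poacher → the island.  (the mainland: 0R 0P; the island: 6R 4P)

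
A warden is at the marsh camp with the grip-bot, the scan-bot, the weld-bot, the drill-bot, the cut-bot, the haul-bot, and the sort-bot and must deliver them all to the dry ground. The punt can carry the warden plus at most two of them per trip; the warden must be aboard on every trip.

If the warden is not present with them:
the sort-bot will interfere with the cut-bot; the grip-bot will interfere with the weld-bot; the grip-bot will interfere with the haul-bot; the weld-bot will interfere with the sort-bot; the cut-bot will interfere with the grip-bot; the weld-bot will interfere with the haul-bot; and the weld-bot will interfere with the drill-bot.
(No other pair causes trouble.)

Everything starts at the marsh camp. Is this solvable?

No

Whatever the first load, the items left behind include a forbidden pair without the warden. No opening move is safe, so no plan exists.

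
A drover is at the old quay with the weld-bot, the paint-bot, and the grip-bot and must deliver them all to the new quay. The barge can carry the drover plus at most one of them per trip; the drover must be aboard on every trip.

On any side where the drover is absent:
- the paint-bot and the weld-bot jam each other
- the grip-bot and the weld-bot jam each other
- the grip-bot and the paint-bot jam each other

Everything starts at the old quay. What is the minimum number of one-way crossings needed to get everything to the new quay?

Whatever the first load, the items left behind include a forbidden pair without the drover. No opening move is safe, so no plan exists.

impossible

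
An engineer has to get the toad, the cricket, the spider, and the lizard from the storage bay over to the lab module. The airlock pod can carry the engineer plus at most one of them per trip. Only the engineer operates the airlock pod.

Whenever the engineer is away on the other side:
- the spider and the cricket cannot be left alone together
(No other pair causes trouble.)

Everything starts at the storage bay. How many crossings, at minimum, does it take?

Counting alone: the engineer can take at most 1 across per trip to the lab module, so moving all 4 needs at least 4 loaded trips out, with a return between consecutive ones — at least 7 crossings.
The plan below uses exactly 7 crossings, so it is optimal:
1. Engineer goes to the lab module with the cricket.
2. Engineer goes back to the storage bay alone.
3. Engineer goes to the lab module with the toad.
4. Engineer goes back to the storage bay alone.
5. Engineer goes to the lab module with the lizard.
6. Engineer goes back to the storage bay alone.
7. Engineer goes to the lab module with the spider.

7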